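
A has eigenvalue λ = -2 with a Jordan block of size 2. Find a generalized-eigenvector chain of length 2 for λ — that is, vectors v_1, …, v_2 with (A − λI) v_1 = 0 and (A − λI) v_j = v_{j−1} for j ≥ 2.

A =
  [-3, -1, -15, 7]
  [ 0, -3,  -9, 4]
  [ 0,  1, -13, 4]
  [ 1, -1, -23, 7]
A Jordan chain for λ = -2 of length 2:
v_1 = (15, 10, 10, 25)ᵀ
v_2 = (1, -1, -1, 0)ᵀ

Let N = A − (-2)·I. We want v_2 with N^2 v_2 = 0 but N^1 v_2 ≠ 0; then v_{j-1} := N · v_j for j = 2, …, 2.

Pick v_2 = (1, -1, -1, 0)ᵀ.
Then v_1 = N · v_2 = (15, 10, 10, 25)ᵀ.

Sanity check: (A − (-2)·I) v_1 = (0, 0, 0, 0)ᵀ = 0. ✓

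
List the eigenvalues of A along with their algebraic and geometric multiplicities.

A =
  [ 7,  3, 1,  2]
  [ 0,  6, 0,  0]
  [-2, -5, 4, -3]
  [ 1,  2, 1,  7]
λ = 6: alg = 4, geom = 2

Step 1 — factor the characteristic polynomial to read off the algebraic multiplicities:
  χ_A(x) = (x - 6)^4

Step 2 — compute geometric multiplicities via the rank-nullity identity g(λ) = n − rank(A − λI):
  rank(A − (6)·I) = 2, so dim ker(A − (6)·I) = n − 2 = 2

Summary:
  λ = 6: algebraic multiplicity = 4, geometric multiplicity = 2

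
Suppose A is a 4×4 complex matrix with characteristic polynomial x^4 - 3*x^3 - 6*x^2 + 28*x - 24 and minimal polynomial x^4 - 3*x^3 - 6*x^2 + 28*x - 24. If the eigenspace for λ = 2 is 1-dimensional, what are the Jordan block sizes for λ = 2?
Block sizes for λ = 2: [3]

Step 1 — from the characteristic polynomial, algebraic multiplicity of λ = 2 is 3. From dim ker(A − (2)·I) = 1, there are exactly 1 Jordan blocks for λ = 2.
Step 2 — from the minimal polynomial, the factor (x − 2)^3 tells us the largest block for λ = 2 has size 3.
Step 3 — with total size 3, 1 blocks, and largest block 3, the block sizes (in nonincreasing order) are [3].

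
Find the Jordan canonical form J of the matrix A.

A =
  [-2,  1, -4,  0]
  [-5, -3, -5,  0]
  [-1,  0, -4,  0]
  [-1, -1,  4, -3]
J_3(-3) ⊕ J_1(-3)

The characteristic polynomial is
  det(x·I − A) = x^4 + 12*x^3 + 54*x^2 + 108*x + 81 = (x + 3)^4

Eigenvalues and multiplicities (the geometric multiplicity of λ is n − rank(A − λI), which equals the number of Jordan blocks for λ):
  λ = -3: algebraic multiplicity = 4, geometric multiplicity = 2

Determining the block sizes for each eigenvalue:
  λ = -3: with am = 4 and gm = 2, the partition is not yet determined (e.g. several partitions of 4 into 2 parts exist). Let N = A − (-3)·I. Computing rank(N^1) = 2, rank(N^2) = 1, rank(N^3) = 0; the number of blocks of size ≥ j is rank(N^{j−1}) − rank(N^j), giving [2, 1, 1]. So we have 1 block(s) of size 3, 1 block(s) of size 1 → block sizes [3, 1]

Assembling the blocks gives a Jordan form
J =
  [-3,  1,  0,  0]
  [ 0, -3,  1,  0]
  [ 0,  0, -3,  0]
  [ 0,  0,  0, -3]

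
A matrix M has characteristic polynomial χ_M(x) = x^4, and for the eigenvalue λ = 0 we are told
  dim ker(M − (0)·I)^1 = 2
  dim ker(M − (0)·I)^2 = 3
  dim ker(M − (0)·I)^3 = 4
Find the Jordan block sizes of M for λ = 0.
Block sizes for λ = 0: [3, 1]

From the dimensions of kernels of powers, the number of Jordan blocks of size at least j is d_j − d_{j−1} where d_j = dim ker(N^j) (with d_0 = 0). Computing the differences gives [2, 1, 1].
The number of blocks of size exactly k is (#blocks of size ≥ k) − (#blocks of size ≥ k + 1), so the partition is: 1 block(s) of size 1, 1 block(s) of size 3.
In nonincreasing order the block sizes are [3, 1].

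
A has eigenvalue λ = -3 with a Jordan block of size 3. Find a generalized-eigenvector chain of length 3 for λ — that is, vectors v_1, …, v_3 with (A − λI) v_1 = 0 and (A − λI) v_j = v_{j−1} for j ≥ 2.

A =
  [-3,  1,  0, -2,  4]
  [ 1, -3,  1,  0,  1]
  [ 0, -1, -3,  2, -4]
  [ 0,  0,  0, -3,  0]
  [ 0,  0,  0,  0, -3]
A Jordan chain for λ = -3 of length 3:
v_1 = (1, 0, -1, 0, 0)ᵀ
v_2 = (0, 1, 0, 0, 0)ᵀ
v_3 = (1, 0, 0, 0, 0)ᵀ

Let N = A − (-3)·I. We want v_3 with N^3 v_3 = 0 but N^2 v_3 ≠ 0; then v_{j-1} := N · v_j for j = 3, …, 2.

Pick v_3 = (1, 0, 0, 0, 0)ᵀ.
Then v_2 = N · v_3 = (0, 1, 0, 0, 0)ᵀ.
Then v_1 = N · v_2 = (1, 0, -1, 0, 0)ᵀ.

Sanity check: (A − (-3)·I) v_1 = (0, 0, 0, 0, 0)ᵀ = 0. ✓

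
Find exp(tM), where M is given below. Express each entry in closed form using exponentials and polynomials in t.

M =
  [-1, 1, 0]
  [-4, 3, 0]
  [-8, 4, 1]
e^{tM} =
  [-2*t*exp(t) + exp(t), t*exp(t), 0]
  [-4*t*exp(t), 2*t*exp(t) + exp(t), 0]
  [-8*t*exp(t), 4*t*exp(t), exp(t)]

Strategy: write M = P · J · P⁻¹ where J is a Jordan canonical form, so e^{tM} = P · e^{tJ} · P⁻¹, and e^{tJ} can be computed block-by-block.

M has Jordan form
J =
  [1, 1, 0]
  [0, 1, 0]
  [0, 0, 1]
(up to reordering of blocks).

Per-block formulas:
  For a 2×2 Jordan block J_2(1): exp(t · J_2(1)) = e^(1t)·(I + t·N), where N is the 2×2 nilpotent shift.
  For a 1×1 block at λ = 1: exp(t · [1]) = [e^(1t)].

After assembling e^{tJ} and conjugating by P, we get:

e^{tM} =
  [-2*t*exp(t) + exp(t), t*exp(t), 0]
  [-4*t*exp(t), 2*t*exp(t) + exp(t), 0]
  [-8*t*exp(t), 4*t*exp(t), exp(t)]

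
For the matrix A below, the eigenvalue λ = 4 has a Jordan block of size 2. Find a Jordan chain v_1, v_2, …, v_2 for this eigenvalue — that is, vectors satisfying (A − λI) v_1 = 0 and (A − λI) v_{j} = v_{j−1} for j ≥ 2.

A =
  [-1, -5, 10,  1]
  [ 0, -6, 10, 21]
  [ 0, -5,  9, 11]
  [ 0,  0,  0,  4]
A Jordan chain for λ = 4 of length 2:
v_1 = (-1, -1, -1, 0)ᵀ
v_2 = (2, -2, 0, -1)ᵀ

Let N = A − (4)·I. We want v_2 with N^2 v_2 = 0 but N^1 v_2 ≠ 0; then v_{j-1} := N · v_j for j = 2, …, 2.

Pick v_2 = (2, -2, 0, -1)ᵀ.
Then v_1 = N · v_2 = (-1, -1, -1, 0)ᵀ.

Sanity check: (A − (4)·I) v_1 = (0, 0, 0, 0)ᵀ = 0. ✓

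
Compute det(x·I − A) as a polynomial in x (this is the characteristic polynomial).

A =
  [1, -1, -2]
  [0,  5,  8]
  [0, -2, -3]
x^3 - 3*x^2 + 3*x - 1

Expanding det(x·I − A) (e.g. by cofactor expansion or by noting that A is similar to its Jordan form J, which has the same characteristic polynomial as A) gives
  χ_A(x) = x^3 - 3*x^2 + 3*x - 1
which factors as (x - 1)^3. The eigenvalues (with algebraic multiplicities) are λ = 1 with multiplicity 3.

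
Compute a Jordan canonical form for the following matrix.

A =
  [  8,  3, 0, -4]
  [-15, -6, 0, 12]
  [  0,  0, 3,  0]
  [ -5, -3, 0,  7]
J_2(3) ⊕ J_1(3) ⊕ J_1(3)

The characteristic polynomial is
  det(x·I − A) = x^4 - 12*x^3 + 54*x^2 - 108*x + 81 = (x - 3)^4

Eigenvalues and multiplicities (the geometric multiplicity of λ is n − rank(A − λI), which equals the number of Jordan blocks for λ):
  λ = 3: algebraic multiplicity = 4, geometric multiplicity = 3

Determining the block sizes for each eigenvalue:
  λ = 3: 3 blocks summing to 4 forces exactly one block of size 2 and the rest size 1 → block sizes [2, 1, 1]

Assembling the blocks gives a Jordan form
J =
  [3, 1, 0, 0]
  [0, 3, 0, 0]
  [0, 0, 3, 0]
  [0, 0, 0, 3]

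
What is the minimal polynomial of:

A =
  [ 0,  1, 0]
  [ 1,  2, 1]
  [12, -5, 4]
x^3 - 6*x^2 + 12*x - 8

The characteristic polynomial is χ_A(x) = (x - 2)^3, so the eigenvalues are known. The minimal polynomial is
  m_A(x) = Π_λ (x − λ)^{k_λ}
where k_λ is the size of the *largest* Jordan block for λ (equivalently, the smallest k with (A − λI)^k v = 0 for every generalised eigenvector v of λ).

  λ = 2: largest Jordan block has size 3, contributing (x − 2)^3

So m_A(x) = (x - 2)^3 = x^3 - 6*x^2 + 12*x - 8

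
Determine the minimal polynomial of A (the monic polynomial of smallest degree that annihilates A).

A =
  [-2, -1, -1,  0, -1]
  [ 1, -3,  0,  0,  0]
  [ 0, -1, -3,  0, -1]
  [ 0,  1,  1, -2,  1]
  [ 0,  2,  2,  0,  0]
x^3 + 6*x^2 + 12*x + 8

The characteristic polynomial is χ_A(x) = (x + 2)^5, so the eigenvalues are known. The minimal polynomial is
  m_A(x) = Π_λ (x − λ)^{k_λ}
where k_λ is the size of the *largest* Jordan block for λ (equivalently, the smallest k with (A − λI)^k v = 0 for every generalised eigenvector v of λ).

  λ = -2: largest Jordan block has size 3, contributing (x + 2)^3

So m_A(x) = (x + 2)^3 = x^3 + 6*x^2 + 12*x + 8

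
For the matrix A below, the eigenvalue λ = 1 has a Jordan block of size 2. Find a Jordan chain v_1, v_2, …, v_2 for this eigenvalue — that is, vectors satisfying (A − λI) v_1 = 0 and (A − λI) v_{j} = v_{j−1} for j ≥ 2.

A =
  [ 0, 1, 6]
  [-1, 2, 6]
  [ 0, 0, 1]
A Jordan chain for λ = 1 of length 2:
v_1 = (-1, -1, 0)ᵀ
v_2 = (1, 0, 0)ᵀ

Let N = A − (1)·I. We want v_2 with N^2 v_2 = 0 but N^1 v_2 ≠ 0; then v_{j-1} := N · v_j for j = 2, …, 2.

Pick v_2 = (1, 0, 0)ᵀ.
Then v_1 = N · v_2 = (-1, -1, 0)ᵀ.

Sanity check: (A − (1)·I) v_1 = (0, 0, 0)ᵀ = 0. ✓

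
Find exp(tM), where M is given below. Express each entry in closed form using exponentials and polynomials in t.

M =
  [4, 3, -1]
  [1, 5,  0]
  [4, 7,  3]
e^{tM} =
  [-t^2*exp(4*t)/2 + exp(4*t), -2*t^2*exp(4*t) + 3*t*exp(4*t), t^2*exp(4*t)/2 - t*exp(4*t)]
  [t^2*exp(4*t)/2 + t*exp(4*t), 2*t^2*exp(4*t) + t*exp(4*t) + exp(4*t), -t^2*exp(4*t)/2]
  [3*t^2*exp(4*t)/2 + 4*t*exp(4*t), 6*t^2*exp(4*t) + 7*t*exp(4*t), -3*t^2*exp(4*t)/2 - t*exp(4*t) + exp(4*t)]

Strategy: write M = P · J · P⁻¹ where J is a Jordan canonical form, so e^{tM} = P · e^{tJ} · P⁻¹, and e^{tJ} can be computed block-by-block.

M has Jordan form
J =
  [4, 1, 0]
  [0, 4, 1]
  [0, 0, 4]
(up to reordering of blocks).

Per-block formulas:
  For a 3×3 Jordan block J_3(4): exp(t · J_3(4)) = e^(4t)·(I + t·N + (t^2/2)·N^2), where N is the 3×3 nilpotent shift.

After assembling e^{tJ} and conjugating by P, we get:

e^{tM} =
  [-t^2*exp(4*t)/2 + exp(4*t), -2*t^2*exp(4*t) + 3*t*exp(4*t), t^2*exp(4*t)/2 - t*exp(4*t)]
  [t^2*exp(4*t)/2 + t*exp(4*t), 2*t^2*exp(4*t) + t*exp(4*t) + exp(4*t), -t^2*exp(4*t)/2]
  [3*t^2*exp(4*t)/2 + 4*t*exp(4*t), 6*t^2*exp(4*t) + 7*t*exp(4*t), -3*t^2*exp(4*t)/2 - t*exp(4*t) + exp(4*t)]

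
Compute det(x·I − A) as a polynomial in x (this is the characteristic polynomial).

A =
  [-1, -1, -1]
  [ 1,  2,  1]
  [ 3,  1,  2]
x^3 - 3*x^2 + 3*x - 1

Expanding det(x·I − A) (e.g. by cofactor expansion or by noting that A is similar to its Jordan form J, which has the same characteristic polynomial as A) gives
  χ_A(x) = x^3 - 3*x^2 + 3*x - 1
which factors as (x - 1)^3. The eigenvalues (with algebraic multiplicities) are λ = 1 with multiplicity 3.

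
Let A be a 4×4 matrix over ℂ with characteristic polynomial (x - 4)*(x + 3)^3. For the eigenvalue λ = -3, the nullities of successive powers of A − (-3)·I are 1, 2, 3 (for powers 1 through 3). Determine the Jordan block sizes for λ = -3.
Block sizes for λ = -3: [3]

From the dimensions of kernels of powers, the number of Jordan blocks of size at least j is d_j − d_{j−1} where d_j = dim ker(N^j) (with d_0 = 0). Computing the differences gives [1, 1, 1].
The number of blocks of size exactly k is (#blocks of size ≥ k) − (#blocks of size ≥ k + 1), so the partition is: 1 block(s) of size 3.
In nonincreasing order the block sizes are [3].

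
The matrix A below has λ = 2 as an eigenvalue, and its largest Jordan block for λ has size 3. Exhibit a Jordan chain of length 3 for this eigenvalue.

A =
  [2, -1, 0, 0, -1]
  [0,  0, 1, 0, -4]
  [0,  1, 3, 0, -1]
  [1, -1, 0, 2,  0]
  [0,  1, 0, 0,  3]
A Jordan chain for λ = 2 of length 3:
v_1 = (1, 1, -2, 1, -1)ᵀ
v_2 = (-1, -2, 1, -1, 1)ᵀ
v_3 = (0, 1, 0, 0, 0)ᵀ

Let N = A − (2)·I. We want v_3 with N^3 v_3 = 0 but N^2 v_3 ≠ 0; then v_{j-1} := N · v_j for j = 3, …, 2.

Pick v_3 = (0, 1, 0, 0, 0)ᵀ.
Then v_2 = N · v_3 = (-1, -2, 1, -1, 1)ᵀ.
Then v_1 = N · v_2 = (1, 1, -2, 1, -1)ᵀ.

Sanity check: (A − (2)·I) v_1 = (0, 0, 0, 0, 0)ᵀ = 0. ✓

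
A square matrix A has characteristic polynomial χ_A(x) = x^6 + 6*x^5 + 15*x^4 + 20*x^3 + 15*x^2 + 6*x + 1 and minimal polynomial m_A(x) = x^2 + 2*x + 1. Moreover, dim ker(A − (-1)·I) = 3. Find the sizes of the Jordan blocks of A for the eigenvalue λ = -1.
Block sizes for λ = -1: [2, 2, 2]

Step 1 — from the characteristic polynomial, algebraic multiplicity of λ = -1 is 6. From dim ker(A − (-1)·I) = 3, there are exactly 3 Jordan blocks for λ = -1.
Step 2 — from the minimal polynomial, the factor (x + 1)^2 tells us the largest block for λ = -1 has size 2.
Step 3 — with total size 6, 3 blocks, and largest block 2, the block sizes (in nonincreasing order) are [2, 2, 2].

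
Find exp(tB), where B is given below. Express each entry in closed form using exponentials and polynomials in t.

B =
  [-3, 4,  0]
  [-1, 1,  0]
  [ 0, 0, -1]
e^{tB} =
  [-2*t*exp(-t) + exp(-t), 4*t*exp(-t), 0]
  [-t*exp(-t), 2*t*exp(-t) + exp(-t), 0]
  [0, 0, exp(-t)]

Strategy: write B = P · J · P⁻¹ where J is a Jordan canonical form, so e^{tB} = P · e^{tJ} · P⁻¹, and e^{tJ} can be computed block-by-block.

B has Jordan form
J =
  [-1,  1,  0]
  [ 0, -1,  0]
  [ 0,  0, -1]
(up to reordering of blocks).

Per-block formulas:
  For a 2×2 Jordan block J_2(-1): exp(t · J_2(-1)) = e^(-1t)·(I + t·N), where N is the 2×2 nilpotent shift.
  For a 1×1 block at λ = -1: exp(t · [-1]) = [e^(-1t)].

After assembling e^{tJ} and conjugating by P, we get:

e^{tB} =
  [-2*t*exp(-t) + exp(-t), 4*t*exp(-t), 0]
  [-t*exp(-t), 2*t*exp(-t) + exp(-t), 0]
  [0, 0, exp(-t)]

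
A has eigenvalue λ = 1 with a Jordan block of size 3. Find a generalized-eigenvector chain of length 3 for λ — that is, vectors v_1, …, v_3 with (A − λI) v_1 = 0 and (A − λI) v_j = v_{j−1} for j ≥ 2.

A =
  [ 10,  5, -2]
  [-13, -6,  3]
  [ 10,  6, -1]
A Jordan chain for λ = 1 of length 3:
v_1 = (-4, 4, -8)ᵀ
v_2 = (9, -13, 10)ᵀ
v_3 = (1, 0, 0)ᵀ

Let N = A − (1)·I. We want v_3 with N^3 v_3 = 0 but N^2 v_3 ≠ 0; then v_{j-1} := N · v_j for j = 3, …, 2.

Pick v_3 = (1, 0, 0)ᵀ.
Then v_2 = N · v_3 = (9, -13, 10)ᵀ.
Then v_1 = N · v_2 = (-4, 4, -8)ᵀ.

Sanity check: (A − (1)·I) v_1 = (0, 0, 0)ᵀ = 0. ✓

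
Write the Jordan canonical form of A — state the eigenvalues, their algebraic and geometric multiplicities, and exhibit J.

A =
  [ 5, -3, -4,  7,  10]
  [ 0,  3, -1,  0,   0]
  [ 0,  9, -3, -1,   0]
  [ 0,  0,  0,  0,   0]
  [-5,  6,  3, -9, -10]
J_1(-5) ⊕ J_3(0) ⊕ J_1(0)

The characteristic polynomial is
  det(x·I − A) = x^5 + 5*x^4 = x^4*(x + 5)

Eigenvalues and multiplicities (the geometric multiplicity of λ is n − rank(A − λI), which equals the number of Jordan blocks for λ):
  λ = -5: algebraic multiplicity = 1, geometric multiplicity = 1
  λ = 0: algebraic multiplicity = 4, geometric multiplicity = 2

Determining the block sizes for each eigenvalue:
  λ = -5: one block (gm = 1), so the single block has size am = 1 → block sizes [1]
  λ = 0: with am = 4 and gm = 2, the partition is not yet determined (e.g. several partitions of 4 into 2 parts exist). Let N = A − (0)·I. Computing rank(N^1) = 3, rank(N^2) = 2, rank(N^3) = 1; the number of blocks of size ≥ j is rank(N^{j−1}) − rank(N^j), giving [2, 1, 1]. So we have 1 block(s) of size 3, 1 block(s) of size 1 → block sizes [3, 1]

Assembling the blocks gives a Jordan form
J =
  [-5, 0, 0, 0, 0]
  [ 0, 0, 1, 0, 0]
  [ 0, 0, 0, 1, 0]
  [ 0, 0, 0, 0, 0]
  [ 0, 0, 0, 0, 0]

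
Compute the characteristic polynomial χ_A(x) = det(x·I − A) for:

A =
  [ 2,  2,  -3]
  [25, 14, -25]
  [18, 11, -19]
x^3 + 3*x^2 + 3*x + 1

Expanding det(x·I − A) (e.g. by cofactor expansion or by noting that A is similar to its Jordan form J, which has the same characteristic polynomial as A) gives
  χ_A(x) = x^3 + 3*x^2 + 3*x + 1
which factors as (x + 1)^3. The eigenvalues (with algebraic multiplicities) are λ = -1 with multiplicity 3.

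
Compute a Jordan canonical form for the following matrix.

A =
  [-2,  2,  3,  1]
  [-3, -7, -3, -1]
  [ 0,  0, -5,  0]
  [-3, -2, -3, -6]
J_2(-5) ⊕ J_1(-5) ⊕ J_1(-5)

The characteristic polynomial is
  det(x·I − A) = x^4 + 20*x^3 + 150*x^2 + 500*x + 625 = (x + 5)^4

Eigenvalues and multiplicities (the geometric multiplicity of λ is n − rank(A − λI), which equals the number of Jordan blocks for λ):
  λ = -5: algebraic multiplicity = 4, geometric multiplicity = 3

Determining the block sizes for each eigenvalue:
  λ = -5: 3 blocks summing to 4 forces exactly one block of size 2 and the rest size 1 → block sizes [2, 1, 1]

Assembling the blocks gives a Jordan form
J =
  [-5,  1,  0,  0]
  [ 0, -5,  0,  0]
  [ 0,  0, -5,  0]
  [ 0,  0,  0, -5]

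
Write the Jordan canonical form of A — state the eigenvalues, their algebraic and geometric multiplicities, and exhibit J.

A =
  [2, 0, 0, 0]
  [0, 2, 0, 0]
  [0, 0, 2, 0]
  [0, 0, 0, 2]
J_1(2) ⊕ J_1(2) ⊕ J_1(2) ⊕ J_1(2)

The characteristic polynomial is
  det(x·I − A) = x^4 - 8*x^3 + 24*x^2 - 32*x + 16 = (x - 2)^4

Eigenvalues and multiplicities (the geometric multiplicity of λ is n − rank(A − λI), which equals the number of Jordan blocks for λ):
  λ = 2: algebraic multiplicity = 4, geometric multiplicity = 4

Determining the block sizes for each eigenvalue:
  λ = 2: gm = am = 4, so every block has size 1 → block sizes [1, 1, 1, 1]

Assembling the blocks gives a Jordan form
J =
  [2, 0, 0, 0]
  [0, 2, 0, 0]
  [0, 0, 2, 0]
  [0, 0, 0, 2]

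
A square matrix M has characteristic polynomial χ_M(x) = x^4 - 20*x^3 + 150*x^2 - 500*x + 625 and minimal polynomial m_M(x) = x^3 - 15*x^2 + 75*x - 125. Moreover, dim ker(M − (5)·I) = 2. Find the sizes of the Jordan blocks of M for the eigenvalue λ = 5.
Block sizes for λ = 5: [3, 1]

Step 1 — from the characteristic polynomial, algebraic multiplicity of λ = 5 is 4. From dim ker(M − (5)·I) = 2, there are exactly 2 Jordan blocks for λ = 5.
Step 2 — from the minimal polynomial, the factor (x − 5)^3 tells us the largest block for λ = 5 has size 3.
Step 3 — with total size 4, 2 blocks, and largest block 3, the block sizes (in nonincreasing order) are [3, 1].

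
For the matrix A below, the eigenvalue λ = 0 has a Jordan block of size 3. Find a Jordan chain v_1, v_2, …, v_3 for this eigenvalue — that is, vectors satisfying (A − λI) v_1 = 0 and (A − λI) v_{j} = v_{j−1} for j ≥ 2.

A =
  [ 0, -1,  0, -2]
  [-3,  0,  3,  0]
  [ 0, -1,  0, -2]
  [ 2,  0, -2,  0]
A Jordan chain for λ = 0 of length 3:
v_1 = (-1, 0, -1, 0)ᵀ
v_2 = (0, -3, 0, 2)ᵀ
v_3 = (1, 0, 0, 0)ᵀ

Let N = A − (0)·I. We want v_3 with N^3 v_3 = 0 but N^2 v_3 ≠ 0; then v_{j-1} := N · v_j for j = 3, …, 2.

Pick v_3 = (1, 0, 0, 0)ᵀ.
Then v_2 = N · v_3 = (0, -3, 0, 2)ᵀ.
Then v_1 = N · v_2 = (-1, 0, -1, 0)ᵀ.

Sanity check: (A − (0)·I) v_1 = (0, 0, 0, 0)ᵀ = 0. ✓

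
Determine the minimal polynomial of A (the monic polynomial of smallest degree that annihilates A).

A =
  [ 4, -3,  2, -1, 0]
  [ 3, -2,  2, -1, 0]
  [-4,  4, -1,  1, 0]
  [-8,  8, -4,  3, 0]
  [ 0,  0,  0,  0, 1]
x^2 - 2*x + 1

The characteristic polynomial is χ_A(x) = (x - 1)^5, so the eigenvalues are known. The minimal polynomial is
  m_A(x) = Π_λ (x − λ)^{k_λ}
where k_λ is the size of the *largest* Jordan block for λ (equivalently, the smallest k with (A − λI)^k v = 0 for every generalised eigenvector v of λ).

  λ = 1: largest Jordan block has size 2, contributing (x − 1)^2

So m_A(x) = (x - 1)^2 = x^2 - 2*x + 1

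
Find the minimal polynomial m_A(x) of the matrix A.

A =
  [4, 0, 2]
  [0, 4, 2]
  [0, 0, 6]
x^2 - 10*x + 24

The characteristic polynomial is χ_A(x) = (x - 6)*(x - 4)^2, so the eigenvalues are known. The minimal polynomial is
  m_A(x) = Π_λ (x − λ)^{k_λ}
where k_λ is the size of the *largest* Jordan block for λ (equivalently, the smallest k with (A − λI)^k v = 0 for every generalised eigenvector v of λ).

  λ = 4: largest Jordan block has size 1, contributing (x − 4)
  λ = 6: largest Jordan block has size 1, contributing (x − 6)

So m_A(x) = (x - 6)*(x - 4) = x^2 - 10*x + 24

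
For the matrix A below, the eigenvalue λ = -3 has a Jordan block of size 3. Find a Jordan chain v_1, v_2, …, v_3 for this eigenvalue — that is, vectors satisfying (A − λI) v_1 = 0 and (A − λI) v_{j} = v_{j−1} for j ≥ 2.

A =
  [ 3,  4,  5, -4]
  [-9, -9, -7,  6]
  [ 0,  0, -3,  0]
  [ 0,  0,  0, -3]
A Jordan chain for λ = -3 of length 3:
v_1 = (2, -3, 0, 0)ᵀ
v_2 = (5, -7, 0, 0)ᵀ
v_3 = (0, 0, 1, 0)ᵀ

Let N = A − (-3)·I. We want v_3 with N^3 v_3 = 0 but N^2 v_3 ≠ 0; then v_{j-1} := N · v_j for j = 3, …, 2.

Pick v_3 = (0, 0, 1, 0)ᵀ.
Then v_2 = N · v_3 = (5, -7, 0, 0)ᵀ.
Then v_1 = N · v_2 = (2, -3, 0, 0)ᵀ.

Sanity check: (A − (-3)·I) v_1 = (0, 0, 0, 0)ᵀ = 0. ✓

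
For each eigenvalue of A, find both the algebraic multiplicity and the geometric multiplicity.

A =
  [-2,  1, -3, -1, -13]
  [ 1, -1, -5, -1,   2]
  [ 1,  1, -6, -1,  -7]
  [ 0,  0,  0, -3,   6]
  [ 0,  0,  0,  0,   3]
λ = -3: alg = 4, geom = 2; λ = 3: alg = 1, geom = 1

Step 1 — factor the characteristic polynomial to read off the algebraic multiplicities:
  χ_A(x) = (x - 3)*(x + 3)^4

Step 2 — compute geometric multiplicities via the rank-nullity identity g(λ) = n − rank(A − λI):
  rank(A − (-3)·I) = 3, so dim ker(A − (-3)·I) = n − 3 = 2
  rank(A − (3)·I) = 4, so dim ker(A − (3)·I) = n − 4 = 1

Summary:
  λ = -3: algebraic multiplicity = 4, geometric multiplicity = 2
  λ = 3: algebraic multiplicity = 1, geometric multiplicity = 1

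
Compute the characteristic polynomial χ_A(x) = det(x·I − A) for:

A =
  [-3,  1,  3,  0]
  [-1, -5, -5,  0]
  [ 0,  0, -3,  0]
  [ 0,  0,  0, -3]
x^4 + 14*x^3 + 73*x^2 + 168*x + 144

Expanding det(x·I − A) (e.g. by cofactor expansion or by noting that A is similar to its Jordan form J, which has the same characteristic polynomial as A) gives
  χ_A(x) = x^4 + 14*x^3 + 73*x^2 + 168*x + 144
which factors as (x + 3)^2*(x + 4)^2. The eigenvalues (with algebraic multiplicities) are λ = -4 with multiplicity 2, λ = -3 with multiplicity 2.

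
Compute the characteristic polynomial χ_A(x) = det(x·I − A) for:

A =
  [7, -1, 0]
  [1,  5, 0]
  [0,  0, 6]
x^3 - 18*x^2 + 108*x - 216

Expanding det(x·I − A) (e.g. by cofactor expansion or by noting that A is similar to its Jordan form J, which has the same characteristic polynomial as A) gives
  χ_A(x) = x^3 - 18*x^2 + 108*x - 216
which factors as (x - 6)^3. The eigenvalues (with algebraic multiplicities) are λ = 6 with multiplicity 3.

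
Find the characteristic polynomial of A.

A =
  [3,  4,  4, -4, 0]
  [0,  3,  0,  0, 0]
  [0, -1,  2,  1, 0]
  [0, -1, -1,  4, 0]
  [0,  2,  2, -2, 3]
x^5 - 15*x^4 + 90*x^3 - 270*x^2 + 405*x - 243

Expanding det(x·I − A) (e.g. by cofactor expansion or by noting that A is similar to its Jordan form J, which has the same characteristic polynomial as A) gives
  χ_A(x) = x^5 - 15*x^4 + 90*x^3 - 270*x^2 + 405*x - 243
which factors as (x - 3)^5. The eigenvalues (with algebraic multiplicities) are λ = 3 with multiplicity 5.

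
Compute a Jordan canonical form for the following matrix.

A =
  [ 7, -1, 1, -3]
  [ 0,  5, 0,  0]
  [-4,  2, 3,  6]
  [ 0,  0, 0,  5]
J_2(5) ⊕ J_1(5) ⊕ J_1(5)

The characteristic polynomial is
  det(x·I − A) = x^4 - 20*x^3 + 150*x^2 - 500*x + 625 = (x - 5)^4

Eigenvalues and multiplicities (the geometric multiplicity of λ is n − rank(A − λI), which equals the number of Jordan blocks for λ):
  λ = 5: algebraic multiplicity = 4, geometric multiplicity = 3

Determining the block sizes for each eigenvalue:
  λ = 5: 3 blocks summing to 4 forces exactly one block of size 2 and the rest size 1 → block sizes [2, 1, 1]

Assembling the blocks gives a Jordan form
J =
  [5, 1, 0, 0]
  [0, 5, 0, 0]
  [0, 0, 5, 0]
  [0, 0, 0, 5]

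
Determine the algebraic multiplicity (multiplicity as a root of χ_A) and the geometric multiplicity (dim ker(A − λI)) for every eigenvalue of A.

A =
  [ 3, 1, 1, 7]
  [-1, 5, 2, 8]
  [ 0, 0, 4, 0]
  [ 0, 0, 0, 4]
λ = 4: alg = 4, geom = 2

Step 1 — factor the characteristic polynomial to read off the algebraic multiplicities:
  χ_A(x) = (x - 4)^4

Step 2 — compute geometric multiplicities via the rank-nullity identity g(λ) = n − rank(A − λI):
  rank(A − (4)·I) = 2, so dim ker(A − (4)·I) = n − 2 = 2

Summary:
  λ = 4: algebraic multiplicity = 4, geometric multiplicity = 2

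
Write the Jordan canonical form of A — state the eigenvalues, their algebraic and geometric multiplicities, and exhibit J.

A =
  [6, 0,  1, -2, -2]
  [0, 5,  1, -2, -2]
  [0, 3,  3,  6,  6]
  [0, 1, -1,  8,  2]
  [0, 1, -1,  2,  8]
J_3(6) ⊕ J_1(6) ⊕ J_1(6)

The characteristic polynomial is
  det(x·I − A) = x^5 - 30*x^4 + 360*x^3 - 2160*x^2 + 6480*x - 7776 = (x - 6)^5

Eigenvalues and multiplicities (the geometric multiplicity of λ is n − rank(A − λI), which equals the number of Jordan blocks for λ):
  λ = 6: algebraic multiplicity = 5, geometric multiplicity = 3

Determining the block sizes for each eigenvalue:
  λ = 6: with am = 5 and gm = 3, the partition is not yet determined (e.g. several partitions of 5 into 3 parts exist). Let N = A − (6)·I. Computing rank(N^1) = 2, rank(N^2) = 1, rank(N^3) = 0; the number of blocks of size ≥ j is rank(N^{j−1}) − rank(N^j), giving [3, 1, 1]. So we have 1 block(s) of size 3, 2 block(s) of size 1 → block sizes [3, 1, 1]

Assembling the blocks gives a Jordan form
J =
  [6, 1, 0, 0, 0]
  [0, 6, 1, 0, 0]
  [0, 0, 6, 0, 0]
  [0, 0, 0, 6, 0]
  [0, 0, 0, 0, 6]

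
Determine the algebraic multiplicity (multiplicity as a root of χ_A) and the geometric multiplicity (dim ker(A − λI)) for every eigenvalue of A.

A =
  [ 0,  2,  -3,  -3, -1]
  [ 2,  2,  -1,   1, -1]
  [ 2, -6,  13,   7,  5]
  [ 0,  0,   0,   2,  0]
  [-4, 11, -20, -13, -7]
λ = 2: alg = 5, geom = 3

Step 1 — factor the characteristic polynomial to read off the algebraic multiplicities:
  χ_A(x) = (x - 2)^5

Step 2 — compute geometric multiplicities via the rank-nullity identity g(λ) = n − rank(A − λI):
  rank(A − (2)·I) = 2, so dim ker(A − (2)·I) = n − 2 = 3

Summary:
  λ = 2: algebraic multiplicity = 5, geometric multiplicity = 3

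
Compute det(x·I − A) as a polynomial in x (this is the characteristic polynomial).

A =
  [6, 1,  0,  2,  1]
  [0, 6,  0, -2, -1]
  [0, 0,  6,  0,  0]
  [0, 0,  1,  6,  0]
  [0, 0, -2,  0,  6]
x^5 - 30*x^4 + 360*x^3 - 2160*x^2 + 6480*x - 7776

Expanding det(x·I − A) (e.g. by cofactor expansion or by noting that A is similar to its Jordan form J, which has the same characteristic polynomial as A) gives
  χ_A(x) = x^5 - 30*x^4 + 360*x^3 - 2160*x^2 + 6480*x - 7776
which factors as (x - 6)^5. The eigenvalues (with algebraic multiplicities) are λ = 6 with multiplicity 5.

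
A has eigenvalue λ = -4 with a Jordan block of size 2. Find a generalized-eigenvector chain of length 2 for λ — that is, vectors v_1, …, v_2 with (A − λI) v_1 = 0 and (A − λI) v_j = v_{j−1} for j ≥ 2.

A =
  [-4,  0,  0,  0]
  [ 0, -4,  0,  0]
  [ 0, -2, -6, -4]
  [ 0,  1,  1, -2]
A Jordan chain for λ = -4 of length 2:
v_1 = (0, 0, -2, 1)ᵀ
v_2 = (0, 1, 0, 0)ᵀ

Let N = A − (-4)·I. We want v_2 with N^2 v_2 = 0 but N^1 v_2 ≠ 0; then v_{j-1} := N · v_j for j = 2, …, 2.

Pick v_2 = (0, 1, 0, 0)ᵀ.
Then v_1 = N · v_2 = (0, 0, -2, 1)ᵀ.

Sanity check: (A − (-4)·I) v_1 = (0, 0, 0, 0)ᵀ = 0. ✓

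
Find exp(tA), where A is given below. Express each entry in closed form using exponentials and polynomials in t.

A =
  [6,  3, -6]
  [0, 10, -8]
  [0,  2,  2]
e^{tA} =
  [exp(6*t), 3*t*exp(6*t), -6*t*exp(6*t)]
  [0, 4*t*exp(6*t) + exp(6*t), -8*t*exp(6*t)]
  [0, 2*t*exp(6*t), -4*t*exp(6*t) + exp(6*t)]

Strategy: write A = P · J · P⁻¹ where J is a Jordan canonical form, so e^{tA} = P · e^{tJ} · P⁻¹, and e^{tJ} can be computed block-by-block.

A has Jordan form
J =
  [6, 1, 0]
  [0, 6, 0]
  [0, 0, 6]
(up to reordering of blocks).

Per-block formulas:
  For a 2×2 Jordan block J_2(6): exp(t · J_2(6)) = e^(6t)·(I + t·N), where N is the 2×2 nilpotent shift.
  For a 1×1 block at λ = 6: exp(t · [6]) = [e^(6t)].

After assembling e^{tJ} and conjugating by P, we get:

e^{tA} =
  [exp(6*t), 3*t*exp(6*t), -6*t*exp(6*t)]
  [0, 4*t*exp(6*t) + exp(6*t), -8*t*exp(6*t)]
  [0, 2*t*exp(6*t), -4*t*exp(6*t) + exp(6*t)]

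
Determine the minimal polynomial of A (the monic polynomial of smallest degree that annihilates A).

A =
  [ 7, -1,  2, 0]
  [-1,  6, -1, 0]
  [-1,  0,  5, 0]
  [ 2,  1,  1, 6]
x^3 - 18*x^2 + 108*x - 216

The characteristic polynomial is χ_A(x) = (x - 6)^4, so the eigenvalues are known. The minimal polynomial is
  m_A(x) = Π_λ (x − λ)^{k_λ}
where k_λ is the size of the *largest* Jordan block for λ (equivalently, the smallest k with (A − λI)^k v = 0 for every generalised eigenvector v of λ).

  λ = 6: largest Jordan block has size 3, contributing (x − 6)^3

So m_A(x) = (x - 6)^3 = x^3 - 18*x^2 + 108*x - 216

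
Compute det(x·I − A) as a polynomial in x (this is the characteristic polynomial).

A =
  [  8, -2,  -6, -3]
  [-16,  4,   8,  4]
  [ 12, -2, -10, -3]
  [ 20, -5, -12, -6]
x^4 + 4*x^3

Expanding det(x·I − A) (e.g. by cofactor expansion or by noting that A is similar to its Jordan form J, which has the same characteristic polynomial as A) gives
  χ_A(x) = x^4 + 4*x^3
which factors as x^3*(x + 4). The eigenvalues (with algebraic multiplicities) are λ = -4 with multiplicity 1, λ = 0 with multiplicity 3.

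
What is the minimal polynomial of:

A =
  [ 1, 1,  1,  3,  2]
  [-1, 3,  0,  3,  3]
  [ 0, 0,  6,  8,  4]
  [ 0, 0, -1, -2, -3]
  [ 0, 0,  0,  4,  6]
x^4 - 12*x^3 + 52*x^2 - 96*x + 64

The characteristic polynomial is χ_A(x) = (x - 4)^2*(x - 2)^3, so the eigenvalues are known. The minimal polynomial is
  m_A(x) = Π_λ (x − λ)^{k_λ}
where k_λ is the size of the *largest* Jordan block for λ (equivalently, the smallest k with (A − λI)^k v = 0 for every generalised eigenvector v of λ).

  λ = 2: largest Jordan block has size 2, contributing (x − 2)^2
  λ = 4: largest Jordan block has size 2, contributing (x − 4)^2

So m_A(x) = (x - 4)^2*(x - 2)^2 = x^4 - 12*x^3 + 52*x^2 - 96*x + 64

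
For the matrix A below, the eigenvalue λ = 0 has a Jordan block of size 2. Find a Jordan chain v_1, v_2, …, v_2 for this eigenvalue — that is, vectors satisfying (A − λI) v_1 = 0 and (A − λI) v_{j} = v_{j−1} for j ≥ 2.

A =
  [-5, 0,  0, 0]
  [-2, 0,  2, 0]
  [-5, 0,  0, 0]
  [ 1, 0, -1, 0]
A Jordan chain for λ = 0 of length 2:
v_1 = (0, 2, 0, -1)ᵀ
v_2 = (0, 0, 1, 0)ᵀ

Let N = A − (0)·I. We want v_2 with N^2 v_2 = 0 but N^1 v_2 ≠ 0; then v_{j-1} := N · v_j for j = 2, …, 2.

Pick v_2 = (0, 0, 1, 0)ᵀ.
Then v_1 = N · v_2 = (0, 2, 0, -1)ᵀ.

Sanity check: (A − (0)·I) v_1 = (0, 0, 0, 0)ᵀ = 0. ✓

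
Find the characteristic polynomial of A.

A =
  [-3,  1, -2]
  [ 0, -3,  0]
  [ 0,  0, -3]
x^3 + 9*x^2 + 27*x + 27

Expanding det(x·I − A) (e.g. by cofactor expansion or by noting that A is similar to its Jordan form J, which has the same characteristic polynomial as A) gives
  χ_A(x) = x^3 + 9*x^2 + 27*x + 27
which factors as (x + 3)^3. The eigenvalues (with algebraic multiplicities) are λ = -3 with multiplicity 3.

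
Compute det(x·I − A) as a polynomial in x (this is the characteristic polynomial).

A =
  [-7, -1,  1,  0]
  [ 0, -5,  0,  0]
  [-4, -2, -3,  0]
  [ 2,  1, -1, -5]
x^4 + 20*x^3 + 150*x^2 + 500*x + 625

Expanding det(x·I − A) (e.g. by cofactor expansion or by noting that A is similar to its Jordan form J, which has the same characteristic polynomial as A) gives
  χ_A(x) = x^4 + 20*x^3 + 150*x^2 + 500*x + 625
which factors as (x + 5)^4. The eigenvalues (with algebraic multiplicities) are λ = -5 with multiplicity 4.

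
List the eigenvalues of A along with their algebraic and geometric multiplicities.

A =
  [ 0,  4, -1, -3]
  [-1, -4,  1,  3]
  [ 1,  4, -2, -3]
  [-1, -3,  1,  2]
λ = -1: alg = 4, geom = 2

Step 1 — factor the characteristic polynomial to read off the algebraic multiplicities:
  χ_A(x) = (x + 1)^4

Step 2 — compute geometric multiplicities via the rank-nullity identity g(λ) = n − rank(A − λI):
  rank(A − (-1)·I) = 2, so dim ker(A − (-1)·I) = n − 2 = 2

Summary:
  λ = -1: algebraic multiplicity = 4, geometric multiplicity = 2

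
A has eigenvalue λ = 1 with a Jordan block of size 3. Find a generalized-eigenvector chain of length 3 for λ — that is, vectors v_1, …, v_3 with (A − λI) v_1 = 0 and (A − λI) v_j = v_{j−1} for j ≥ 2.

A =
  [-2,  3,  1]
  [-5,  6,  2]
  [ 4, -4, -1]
A Jordan chain for λ = 1 of length 3:
v_1 = (-2, -2, 0)ᵀ
v_2 = (-3, -5, 4)ᵀ
v_3 = (1, 0, 0)ᵀ

Let N = A − (1)·I. We want v_3 with N^3 v_3 = 0 but N^2 v_3 ≠ 0; then v_{j-1} := N · v_j for j = 3, …, 2.

Pick v_3 = (1, 0, 0)ᵀ.
Then v_2 = N · v_3 = (-3, -5, 4)ᵀ.
Then v_1 = N · v_2 = (-2, -2, 0)ᵀ.

Sanity check: (A − (1)·I) v_1 = (0, 0, 0)ᵀ = 0. ✓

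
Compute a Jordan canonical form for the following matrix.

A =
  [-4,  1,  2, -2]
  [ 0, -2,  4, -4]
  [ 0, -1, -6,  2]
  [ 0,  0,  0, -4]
J_2(-4) ⊕ J_1(-4) ⊕ J_1(-4)

The characteristic polynomial is
  det(x·I − A) = x^4 + 16*x^3 + 96*x^2 + 256*x + 256 = (x + 4)^4

Eigenvalues and multiplicities (the geometric multiplicity of λ is n − rank(A − λI), which equals the number of Jordan blocks for λ):
  λ = -4: algebraic multiplicity = 4, geometric multiplicity = 3

Determining the block sizes for each eigenvalue:
  λ = -4: 3 blocks summing to 4 forces exactly one block of size 2 and the rest size 1 → block sizes [2, 1, 1]

Assembling the blocks gives a Jordan form
J =
  [-4,  1,  0,  0]
  [ 0, -4,  0,  0]
  [ 0,  0, -4,  0]
  [ 0,  0,  0, -4]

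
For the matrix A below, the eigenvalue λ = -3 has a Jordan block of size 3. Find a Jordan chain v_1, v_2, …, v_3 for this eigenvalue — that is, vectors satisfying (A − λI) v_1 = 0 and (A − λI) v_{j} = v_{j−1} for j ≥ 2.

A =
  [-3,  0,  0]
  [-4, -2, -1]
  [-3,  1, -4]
A Jordan chain for λ = -3 of length 3:
v_1 = (0, -1, -1)ᵀ
v_2 = (0, -4, -3)ᵀ
v_3 = (1, 0, 0)ᵀ

Let N = A − (-3)·I. We want v_3 with N^3 v_3 = 0 but N^2 v_3 ≠ 0; then v_{j-1} := N · v_j for j = 3, …, 2.

Pick v_3 = (1, 0, 0)ᵀ.
Then v_2 = N · v_3 = (0, -4, -3)ᵀ.
Then v_1 = N · v_2 = (0, -1, -1)ᵀ.

Sanity check: (A − (-3)·I) v_1 = (0, 0, 0)ᵀ = 0. ✓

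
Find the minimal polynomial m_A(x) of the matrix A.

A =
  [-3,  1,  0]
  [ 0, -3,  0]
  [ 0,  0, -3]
x^2 + 6*x + 9

The characteristic polynomial is χ_A(x) = (x + 3)^3, so the eigenvalues are known. The minimal polynomial is
  m_A(x) = Π_λ (x − λ)^{k_λ}
where k_λ is the size of the *largest* Jordan block for λ (equivalently, the smallest k with (A − λI)^k v = 0 for every generalised eigenvector v of λ).

  λ = -3: largest Jordan block has size 2, contributing (x + 3)^2

So m_A(x) = (x + 3)^2 = x^2 + 6*x + 9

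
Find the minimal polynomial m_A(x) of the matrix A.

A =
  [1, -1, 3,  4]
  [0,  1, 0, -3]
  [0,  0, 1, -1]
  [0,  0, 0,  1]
x^2 - 2*x + 1

The characteristic polynomial is χ_A(x) = (x - 1)^4, so the eigenvalues are known. The minimal polynomial is
  m_A(x) = Π_λ (x − λ)^{k_λ}
where k_λ is the size of the *largest* Jordan block for λ (equivalently, the smallest k with (A − λI)^k v = 0 for every generalised eigenvector v of λ).

  λ = 1: largest Jordan block has size 2, contributing (x − 1)^2

So m_A(x) = (x - 1)^2 = x^2 - 2*x + 1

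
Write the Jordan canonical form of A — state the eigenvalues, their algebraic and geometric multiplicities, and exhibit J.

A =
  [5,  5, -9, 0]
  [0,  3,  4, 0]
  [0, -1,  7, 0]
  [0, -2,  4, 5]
J_3(5) ⊕ J_1(5)

The characteristic polynomial is
  det(x·I − A) = x^4 - 20*x^3 + 150*x^2 - 500*x + 625 = (x - 5)^4

Eigenvalues and multiplicities (the geometric multiplicity of λ is n − rank(A − λI), which equals the number of Jordan blocks for λ):
  λ = 5: algebraic multiplicity = 4, geometric multiplicity = 2

Determining the block sizes for each eigenvalue:
  λ = 5: with am = 4 and gm = 2, the partition is not yet determined (e.g. several partitions of 4 into 2 parts exist). Let N = A − (5)·I. Computing rank(N^1) = 2, rank(N^2) = 1, rank(N^3) = 0; the number of blocks of size ≥ j is rank(N^{j−1}) − rank(N^j), giving [2, 1, 1]. So we have 1 block(s) of size 3, 1 block(s) of size 1 → block sizes [3, 1]

Assembling the blocks gives a Jordan form
J =
  [5, 1, 0, 0]
  [0, 5, 1, 0]
  [0, 0, 5, 0]
  [0, 0, 0, 5]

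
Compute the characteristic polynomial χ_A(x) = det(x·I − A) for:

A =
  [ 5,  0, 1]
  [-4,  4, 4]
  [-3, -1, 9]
x^3 - 18*x^2 + 108*x - 216

Expanding det(x·I − A) (e.g. by cofactor expansion or by noting that A is similar to its Jordan form J, which has the same characteristic polynomial as A) gives
  χ_A(x) = x^3 - 18*x^2 + 108*x - 216
which factors as (x - 6)^3. The eigenvalues (with algebraic multiplicities) are λ = 6 with multiplicity 3.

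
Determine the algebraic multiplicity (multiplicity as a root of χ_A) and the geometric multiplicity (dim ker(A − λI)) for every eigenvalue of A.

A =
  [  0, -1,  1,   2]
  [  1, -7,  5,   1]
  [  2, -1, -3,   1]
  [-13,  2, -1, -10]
λ = -5: alg = 4, geom = 2

Step 1 — factor the characteristic polynomial to read off the algebraic multiplicities:
  χ_A(x) = (x + 5)^4

Step 2 — compute geometric multiplicities via the rank-nullity identity g(λ) = n − rank(A − λI):
  rank(A − (-5)·I) = 2, so dim ker(A − (-5)·I) = n − 2 = 2

Summary:
  λ = -5: algebraic multiplicity = 4, geometric multiplicity = 2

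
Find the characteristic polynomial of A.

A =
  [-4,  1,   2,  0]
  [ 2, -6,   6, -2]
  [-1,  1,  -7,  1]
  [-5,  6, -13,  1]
x^4 + 16*x^3 + 96*x^2 + 256*x + 256

Expanding det(x·I − A) (e.g. by cofactor expansion or by noting that A is similar to its Jordan form J, which has the same characteristic polynomial as A) gives
  χ_A(x) = x^4 + 16*x^3 + 96*x^2 + 256*x + 256
which factors as (x + 4)^4. The eigenvalues (with algebraic multiplicities) are λ = -4 with multiplicity 4.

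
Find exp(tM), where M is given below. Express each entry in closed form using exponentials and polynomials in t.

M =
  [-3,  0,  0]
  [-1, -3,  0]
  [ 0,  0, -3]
e^{tM} =
  [exp(-3*t), 0, 0]
  [-t*exp(-3*t), exp(-3*t), 0]
  [0, 0, exp(-3*t)]

Strategy: write M = P · J · P⁻¹ where J is a Jordan canonical form, so e^{tM} = P · e^{tJ} · P⁻¹, and e^{tJ} can be computed block-by-block.

M has Jordan form
J =
  [-3,  1,  0]
  [ 0, -3,  0]
  [ 0,  0, -3]
(up to reordering of blocks).

Per-block formulas:
  For a 2×2 Jordan block J_2(-3): exp(t · J_2(-3)) = e^(-3t)·(I + t·N), where N is the 2×2 nilpotent shift.
  For a 1×1 block at λ = -3: exp(t · [-3]) = [e^(-3t)].

After assembling e^{tJ} and conjugating by P, we get:

e^{tM} =
  [exp(-3*t), 0, 0]
  [-t*exp(-3*t), exp(-3*t), 0]
  [0, 0, exp(-3*t)]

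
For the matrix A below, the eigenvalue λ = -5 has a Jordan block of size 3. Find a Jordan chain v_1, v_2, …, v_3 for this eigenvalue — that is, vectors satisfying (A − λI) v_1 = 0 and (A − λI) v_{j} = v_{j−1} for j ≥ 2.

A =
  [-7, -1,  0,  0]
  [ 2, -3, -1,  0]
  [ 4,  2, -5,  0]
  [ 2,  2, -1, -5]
A Jordan chain for λ = -5 of length 3:
v_1 = (2, -4, -4, -4)ᵀ
v_2 = (-2, 2, 4, 2)ᵀ
v_3 = (1, 0, 0, 0)ᵀ

Let N = A − (-5)·I. We want v_3 with N^3 v_3 = 0 but N^2 v_3 ≠ 0; then v_{j-1} := N · v_j for j = 3, …, 2.

Pick v_3 = (1, 0, 0, 0)ᵀ.
Then v_2 = N · v_3 = (-2, 2, 4, 2)ᵀ.
Then v_1 = N · v_2 = (2, -4, -4, -4)ᵀ.

Sanity check: (A − (-5)·I) v_1 = (0, 0, 0, 0)ᵀ = 0. ✓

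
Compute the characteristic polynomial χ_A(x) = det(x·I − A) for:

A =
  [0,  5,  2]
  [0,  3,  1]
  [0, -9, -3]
x^3

Expanding det(x·I − A) (e.g. by cofactor expansion or by noting that A is similar to its Jordan form J, which has the same characteristic polynomial as A) gives
  χ_A(x) = x^3
which factors as x^3. The eigenvalues (with algebraic multiplicities) are λ = 0 with multiplicity 3.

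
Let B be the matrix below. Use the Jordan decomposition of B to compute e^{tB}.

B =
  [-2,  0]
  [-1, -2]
e^{tB} =
  [exp(-2*t), 0]
  [-t*exp(-2*t), exp(-2*t)]

Strategy: write B = P · J · P⁻¹ where J is a Jordan canonical form, so e^{tB} = P · e^{tJ} · P⁻¹, and e^{tJ} can be computed block-by-block.

B has Jordan form
J =
  [-2,  1]
  [ 0, -2]
(up to reordering of blocks).

Per-block formulas:
  For a 2×2 Jordan block J_2(-2): exp(t · J_2(-2)) = e^(-2t)·(I + t·N), where N is the 2×2 nilpotent shift.

After assembling e^{tJ} and conjugating by P, we get:

e^{tB} =
  [exp(-2*t), 0]
  [-t*exp(-2*t), exp(-2*t)]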